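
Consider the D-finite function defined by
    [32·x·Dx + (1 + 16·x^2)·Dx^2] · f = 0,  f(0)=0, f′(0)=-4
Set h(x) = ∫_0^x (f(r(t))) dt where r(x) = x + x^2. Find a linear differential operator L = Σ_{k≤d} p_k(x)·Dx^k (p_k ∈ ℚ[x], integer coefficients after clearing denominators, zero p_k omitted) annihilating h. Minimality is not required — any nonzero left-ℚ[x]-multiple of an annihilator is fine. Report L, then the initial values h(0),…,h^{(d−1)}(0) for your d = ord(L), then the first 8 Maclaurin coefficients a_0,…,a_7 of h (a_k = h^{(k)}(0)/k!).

f: a_k = 0, -4, 0, 64/3, 0, -1024/5, 0, 16384/7, …
Substitute x→r, Dx→(1/r')Dx; clear ⇒ L₀.
Integrate: L := L₀·Dx.
L = (-2 + 32·x + 128·x^2 + 192·x^3 + 96·x^4)·Dx^2 + (1 + 2·x + 16·x^2 + 64·x^3 + 80·x^4 + 32·x^5)·Dx^3  (order 3).
h: a_k = 0, 0, -2, -4/3, 16/3, 64/5, -352/15, -3008/21, …
ICs: h(0) = 0, h′(0) = 0, h′′(0) = -4.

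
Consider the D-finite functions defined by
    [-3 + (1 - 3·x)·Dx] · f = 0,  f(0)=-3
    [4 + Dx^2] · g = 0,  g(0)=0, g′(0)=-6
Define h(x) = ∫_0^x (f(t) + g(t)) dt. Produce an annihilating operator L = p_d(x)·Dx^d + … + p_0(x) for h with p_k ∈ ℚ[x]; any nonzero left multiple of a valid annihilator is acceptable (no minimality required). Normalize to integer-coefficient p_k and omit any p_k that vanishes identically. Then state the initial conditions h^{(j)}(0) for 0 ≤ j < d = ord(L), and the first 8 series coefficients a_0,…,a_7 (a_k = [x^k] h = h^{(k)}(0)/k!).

L = (348 - 144·x + 216·x^2)·Dx + (-44 + 180·x - 216·x^2 + 216·x^3)·Dx^2 + (87 - 36·x + 54·x^2)·Dx^3 + (-11 + 45·x - 54·x^2 + 54·x^3)·Dx^4  (order 4).
h: a_k = 0, -3, -15/2, -9, -77/4, -243/5, -3649/30, -2187/7, …
ICs: h(0) = 0, h′(0) = -3, h′′(0) = -15, h′′′(0) = -54.

f: a_k = -3, -9, -27, -81, -243, -729, -2187, -6561, …
g: a_k = 0, -6, 0, 4, 0, -4/5, 0, 8/105, …
Weyl lclm of L_f,L_g ⇒ L₀ (ord ≤ 3).
∫: right-multiply L₀ by Dx.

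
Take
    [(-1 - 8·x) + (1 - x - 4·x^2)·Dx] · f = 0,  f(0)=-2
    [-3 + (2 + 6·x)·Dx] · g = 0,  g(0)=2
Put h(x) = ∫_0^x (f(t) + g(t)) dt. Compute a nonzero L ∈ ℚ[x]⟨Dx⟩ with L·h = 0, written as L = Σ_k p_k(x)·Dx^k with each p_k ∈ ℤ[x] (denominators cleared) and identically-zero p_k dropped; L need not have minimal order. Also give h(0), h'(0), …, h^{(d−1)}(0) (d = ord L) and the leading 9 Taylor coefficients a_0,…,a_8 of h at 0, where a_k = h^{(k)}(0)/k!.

f: a_k = -2, -2, -10, -18, -58, -130, -362, -882, -2330, …
g: a_k = 2, 3, -9/4, 27/8, -405/64, 1701/128, -15309/512, 72171/1024, -2814669/16384, …
Weyl lclm of L_f,L_g ⇒ L₀ (ord ≤ 2).
h=∫h₀ ⇒ L = L₀·Dx.
L = (-69 - 387·x - 900·x^2 - 1440·x^3)·Dx + (49 + 318·x + 1257·x^2 + 3240·x^3 + 3600·x^4)·Dx^2 + (2 - 46·x - 234·x^2 + 86·x^3 + 1440·x^4 + 1440·x^5)·Dx^3  (order 3).
h: a_k = 0, 0, 1/2, -49/12, -117/32, -4117/320, -14939/768, -200653/3584, -830997/8192, …
ICs: h(0) = 0, h′(0) = 0, h′′(0) = 1.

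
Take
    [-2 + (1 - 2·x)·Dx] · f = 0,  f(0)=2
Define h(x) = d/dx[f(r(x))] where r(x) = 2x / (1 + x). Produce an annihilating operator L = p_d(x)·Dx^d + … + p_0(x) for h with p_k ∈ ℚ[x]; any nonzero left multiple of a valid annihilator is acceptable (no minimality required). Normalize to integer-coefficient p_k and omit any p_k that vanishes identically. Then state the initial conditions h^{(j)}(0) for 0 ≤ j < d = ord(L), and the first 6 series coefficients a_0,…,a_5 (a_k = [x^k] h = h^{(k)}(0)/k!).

f: a_k = 2, 4, 8, 16, 32, 64, …
Substitute x→r, Dx→(1/r')Dx; clear ⇒ L₀.
Differentiate: ansatz ord ≤ ord L₀ ⇒ L.
L = 6 + (-1 + 3·x)·Dx  (order 1).
h: a_k = 8, 48, 216, 864, 3240, 11664, …
ICs: h(0) = 8.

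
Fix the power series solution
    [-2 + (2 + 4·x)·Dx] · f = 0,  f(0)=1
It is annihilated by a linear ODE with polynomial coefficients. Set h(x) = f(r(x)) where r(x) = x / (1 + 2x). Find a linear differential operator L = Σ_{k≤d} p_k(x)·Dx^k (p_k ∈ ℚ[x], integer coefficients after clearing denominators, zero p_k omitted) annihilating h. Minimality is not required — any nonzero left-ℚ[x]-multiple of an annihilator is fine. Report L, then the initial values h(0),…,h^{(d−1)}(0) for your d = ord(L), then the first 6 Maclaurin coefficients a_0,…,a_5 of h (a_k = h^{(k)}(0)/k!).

L = -1 + (1 + 6·x + 8·x^2)·Dx  (order 1).
h: a_k = 1, 1, -5/2, 13/2, -141/8, 399/8, …
ICs: h(0) = 1.

f: a_k = 1, 1, -1/2, 1/2, -5/8, 7/8, …
h₀=f(r): pull back L_f along r ⇒ L₀.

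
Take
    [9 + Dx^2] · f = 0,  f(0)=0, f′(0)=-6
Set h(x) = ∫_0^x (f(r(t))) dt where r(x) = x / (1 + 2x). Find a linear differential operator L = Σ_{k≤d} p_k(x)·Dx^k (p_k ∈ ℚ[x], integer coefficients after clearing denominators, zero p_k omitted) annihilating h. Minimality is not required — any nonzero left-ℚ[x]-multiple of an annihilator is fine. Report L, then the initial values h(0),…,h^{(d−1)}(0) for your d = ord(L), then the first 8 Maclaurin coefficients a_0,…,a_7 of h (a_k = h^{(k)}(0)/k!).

f: a_k = 0, -6, 0, 9, 0, -81/20, 0, 243/280, …
f∘r: x↦r, Dx↦Dx/r' in L_f ⇒ L₀.
∫: right-multiply L₀ by Dx.
L = 9·Dx + (4 + 24·x + 48·x^2 + 32·x^3)·Dx^2 + (1 + 8·x + 24·x^2 + 32·x^3 + 16·x^4)·Dx^3  (order 3).
h: a_k = 0, 0, -3, 4, -15/4, -6/5, 773/40, -975/14, …
ICs: h(0) = 0, h′(0) = 0, h′′(0) = -6.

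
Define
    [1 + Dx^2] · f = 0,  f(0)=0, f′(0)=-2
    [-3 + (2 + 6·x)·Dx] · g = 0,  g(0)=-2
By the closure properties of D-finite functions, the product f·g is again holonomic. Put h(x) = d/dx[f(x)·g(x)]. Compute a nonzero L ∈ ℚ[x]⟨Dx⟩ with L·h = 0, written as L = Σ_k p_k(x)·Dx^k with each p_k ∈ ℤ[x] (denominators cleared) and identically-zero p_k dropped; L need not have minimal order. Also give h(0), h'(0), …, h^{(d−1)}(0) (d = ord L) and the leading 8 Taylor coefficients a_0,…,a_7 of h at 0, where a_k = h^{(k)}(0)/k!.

f: a_k = 0, -2, 0, 1/3, 0, -1/60, 0, 1/2520, …
g: a_k = -2, -3, 9/4, -27/8, 405/64, -1701/128, 15309/512, -72171/1024, …
L₀ := L_f ⊗_s L_g (sym. prod.), ord ≤ 2.
Differentiate: ansatz ord ≤ ord L₀ ⇒ L.
L = (133 + 2352·x + 4104·x^2 + 1728·x^3 + 1296·x^4) + (276 + 540·x - 1296·x^2 - 1296·x^3)·Dx + (124 + 840·x + 1836·x^2 + 1728·x^3 + 1296·x^4)·Dx^2  (order 2).
h: a_k = 4, 12, -31/2, 23, -5699/96, 24483/160, -4655323/11520, 1468555/1344, …
ICs: h(0) = 4, h′(0) = 12.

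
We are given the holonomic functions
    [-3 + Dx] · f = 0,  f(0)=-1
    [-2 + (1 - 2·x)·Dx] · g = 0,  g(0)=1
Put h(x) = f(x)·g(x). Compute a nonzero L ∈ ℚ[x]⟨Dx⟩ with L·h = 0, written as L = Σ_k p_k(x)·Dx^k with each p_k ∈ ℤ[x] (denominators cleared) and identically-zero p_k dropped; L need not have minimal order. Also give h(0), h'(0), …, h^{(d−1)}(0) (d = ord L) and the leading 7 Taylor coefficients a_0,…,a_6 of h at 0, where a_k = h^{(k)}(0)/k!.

f: a_k = -1, -3, -9/2, -9/2, -27/8, -81/40, -81/80, …
g: a_k = 1, 2, 4, 8, 16, 32, 64, …
Sym-product of L_f,L_g gives L₀ (≤ ord 1).
L = (5 - 6·x) + (-1 + 2·x)·Dx  (order 1).
h: a_k = -1, -5, -29/2, -67/2, -563/8, -5711/40, -4585/16, …
ICs: h(0) = -1.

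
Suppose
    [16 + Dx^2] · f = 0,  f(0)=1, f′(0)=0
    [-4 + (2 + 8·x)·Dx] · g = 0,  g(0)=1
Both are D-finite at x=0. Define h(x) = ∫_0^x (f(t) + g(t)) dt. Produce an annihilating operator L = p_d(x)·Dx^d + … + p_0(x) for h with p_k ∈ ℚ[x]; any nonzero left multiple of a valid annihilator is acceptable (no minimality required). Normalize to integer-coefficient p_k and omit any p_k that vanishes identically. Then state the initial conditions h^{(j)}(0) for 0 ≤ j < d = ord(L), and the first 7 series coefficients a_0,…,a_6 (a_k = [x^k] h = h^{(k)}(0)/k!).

f: a_k = 1, 0, -8, 0, 32/3, 0, -256/45, …
g: a_k = 1, 2, -2, 4, -10, 28, -84, …
Weyl lclm of L_f,L_g ⇒ L₀ (ord ≤ 3).
Integrate: L := L₀·Dx.
L = (-224 - 1024·x - 2048·x^2)·Dx + (48 + 704·x + 3072·x^2 + 4096·x^3)·Dx^2 + (-14 - 64·x - 128·x^2)·Dx^3 + (3 + 44·x + 192·x^2 + 256·x^3)·Dx^4  (order 4).
h: a_k = 0, 2, 1, -10/3, 1, 2/15, 14/3, …
ICs: h(0) = 0, h′(0) = 2, h′′(0) = 2, h′′′(0) = -20.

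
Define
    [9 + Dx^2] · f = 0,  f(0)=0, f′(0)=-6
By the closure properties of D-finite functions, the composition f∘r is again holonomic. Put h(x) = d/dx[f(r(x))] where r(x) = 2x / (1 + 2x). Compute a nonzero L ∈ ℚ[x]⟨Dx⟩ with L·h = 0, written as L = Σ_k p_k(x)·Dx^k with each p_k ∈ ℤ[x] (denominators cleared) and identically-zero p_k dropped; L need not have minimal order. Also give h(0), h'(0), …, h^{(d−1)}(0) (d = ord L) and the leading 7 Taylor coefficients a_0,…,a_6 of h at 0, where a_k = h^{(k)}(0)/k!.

L = (60 + 96·x + 96·x^2) + (12 + 72·x + 144·x^2 + 96·x^3)·Dx + (1 + 8·x + 24·x^2 + 32·x^3 + 16·x^4)·Dx^2  (order 2).
h: a_k = -12, 48, 72, -1344, 7032, -24480, 309648/5, …
ICs: h(0) = -12, h′(0) = 48.

f: a_k = 0, -6, 0, 9, 0, -81/20, 0, …
Change of var in L_f (x↦r) gives L₀.
h=h₀': d/dx-closure on L₀ ⇒ L.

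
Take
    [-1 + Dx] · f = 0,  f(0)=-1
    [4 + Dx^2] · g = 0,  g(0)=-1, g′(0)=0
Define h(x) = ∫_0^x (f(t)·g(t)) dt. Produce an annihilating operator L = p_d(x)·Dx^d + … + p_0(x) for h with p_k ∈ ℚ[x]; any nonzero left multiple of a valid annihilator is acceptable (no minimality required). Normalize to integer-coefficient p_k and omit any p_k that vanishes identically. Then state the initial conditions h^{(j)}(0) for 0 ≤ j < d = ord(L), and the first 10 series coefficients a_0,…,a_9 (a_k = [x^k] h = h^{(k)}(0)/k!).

L = 5·Dx - 2·Dx^2 + Dx^3  (order 3).
h: a_k = 0, 1, 1/2, -1/2, -11/24, -7/120, 41/720, 13/560, 29/40320, -527/362880, …
ICs: h(0) = 0, h′(0) = 1, h′′(0) = 1.

f: a_k = -1, -1, -1/2, -1/6, -1/24, -1/120, -1/720, -1/5040, -1/40320, -1/362880, …
g: a_k = -1, 0, 2, 0, -2/3, 0, 4/45, 0, -2/315, 0, …
Product ⇒ symmetric product L₀, ord ≤ 2.
h=∫₀ˣh₀: take L = L₀·Dx.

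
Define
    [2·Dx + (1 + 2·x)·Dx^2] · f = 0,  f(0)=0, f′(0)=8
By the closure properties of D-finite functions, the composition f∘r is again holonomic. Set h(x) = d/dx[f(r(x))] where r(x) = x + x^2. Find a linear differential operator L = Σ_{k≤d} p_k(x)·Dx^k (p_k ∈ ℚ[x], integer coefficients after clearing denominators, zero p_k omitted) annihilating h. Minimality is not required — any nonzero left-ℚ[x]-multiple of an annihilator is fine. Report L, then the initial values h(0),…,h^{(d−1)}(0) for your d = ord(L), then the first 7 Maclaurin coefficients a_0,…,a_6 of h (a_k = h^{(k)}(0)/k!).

L = (4·x + 4·x^2) + (1 + 4·x + 6·x^2 + 4·x^3)·Dx  (order 1).
h: a_k = 8, 0, -16, 32, -32, 0, 64, …
ICs: h(0) = 8.

f: a_k = 0, 8, -8, 32/3, -16, 128/5, -128/3, …
f∘r: x↦r, Dx↦Dx/r' in L_f ⇒ L₀.
h₀' ⇒ L via d/dx closure of L₀.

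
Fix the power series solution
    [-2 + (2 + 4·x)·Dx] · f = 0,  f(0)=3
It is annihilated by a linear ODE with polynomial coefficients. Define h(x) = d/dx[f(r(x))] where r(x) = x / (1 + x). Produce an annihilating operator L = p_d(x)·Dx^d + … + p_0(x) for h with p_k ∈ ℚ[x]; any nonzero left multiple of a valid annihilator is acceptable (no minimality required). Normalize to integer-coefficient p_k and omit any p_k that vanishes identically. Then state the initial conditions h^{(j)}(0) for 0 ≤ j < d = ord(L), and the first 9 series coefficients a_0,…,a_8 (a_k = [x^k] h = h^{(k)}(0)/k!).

f: a_k = 3, 3, -3/2, 3/2, -15/8, 21/8, -63/16, 99/16, -1287/128, …
h₀=f(r): pull back L_f along r ⇒ L₀.
Differentiate: ansatz ord ≤ ord L₀ ⇒ L.
L = (-3 - 6·x) + (-1 - 4·x - 3·x^2)·Dx  (order 1).
h: a_k = 3, -9, 45/2, -111/2, 1125/8, -2943/8, 15813/16, -43335/16, 963873/128, …
ICs: h(0) = 3.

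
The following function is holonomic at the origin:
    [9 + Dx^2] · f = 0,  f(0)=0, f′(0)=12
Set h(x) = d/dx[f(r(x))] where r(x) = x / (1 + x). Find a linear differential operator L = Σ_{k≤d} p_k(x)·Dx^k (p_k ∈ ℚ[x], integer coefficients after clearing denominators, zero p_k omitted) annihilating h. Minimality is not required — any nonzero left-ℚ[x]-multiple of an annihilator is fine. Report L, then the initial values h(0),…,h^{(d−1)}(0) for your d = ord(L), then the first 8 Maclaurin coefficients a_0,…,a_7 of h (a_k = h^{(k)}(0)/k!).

f: a_k = 0, 12, 0, -18, 0, 81/10, 0, -243/140, …
f∘r: x↦r, Dx↦Dx/r' in L_f ⇒ L₀.
h₀' ⇒ L via d/dx closure of L₀.
L = (15 + 12·x + 6·x^2) + (6 + 18·x + 18·x^2 + 6·x^3)·Dx + (1 + 4·x + 6·x^2 + 4·x^3 + x^4)·Dx^2  (order 2).
h: a_k = 12, -24, -18, 168, -879/2, 765, -19353/20, 3786/5, …
ICs: h(0) = 12, h′(0) = -24.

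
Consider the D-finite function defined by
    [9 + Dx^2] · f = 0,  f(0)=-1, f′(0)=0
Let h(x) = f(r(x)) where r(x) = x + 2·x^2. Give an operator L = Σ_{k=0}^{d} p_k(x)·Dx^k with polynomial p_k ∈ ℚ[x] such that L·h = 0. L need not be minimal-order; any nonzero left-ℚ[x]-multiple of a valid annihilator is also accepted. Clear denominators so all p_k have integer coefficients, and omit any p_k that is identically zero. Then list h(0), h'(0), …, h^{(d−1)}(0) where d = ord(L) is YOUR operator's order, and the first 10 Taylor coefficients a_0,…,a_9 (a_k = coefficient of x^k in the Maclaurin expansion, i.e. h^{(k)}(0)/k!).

L = (9 + 108·x + 432·x^2 + 576·x^3) - 4·Dx + (1 + 4·x)·Dx^2  (order 2).
h: a_k = -1, 0, 9/2, 18, 117/8, -27, -6399/80, -1917/20, 29511/4480, 44631/280, …
ICs: h(0) = -1, h′(0) = 0.

f: a_k = -1, 0, 9/2, 0, -27/8, 0, 81/80, 0, -729/4480, 0, …
Change of var in L_f (x↦r) gives L₀.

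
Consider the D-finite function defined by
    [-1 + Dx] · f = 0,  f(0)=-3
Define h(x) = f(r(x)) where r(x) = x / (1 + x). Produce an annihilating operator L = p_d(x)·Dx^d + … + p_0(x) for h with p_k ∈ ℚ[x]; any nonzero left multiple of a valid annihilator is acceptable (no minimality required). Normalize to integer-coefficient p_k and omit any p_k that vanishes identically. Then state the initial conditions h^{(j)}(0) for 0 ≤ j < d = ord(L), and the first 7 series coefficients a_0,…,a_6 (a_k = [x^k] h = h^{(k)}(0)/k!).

L = -1 + (1 + 2·x + x^2)·Dx  (order 1).
h: a_k = -3, -3, 3/2, -1/2, -1/8, 19/40, -151/240, …
ICs: h(0) = -3.

f: a_k = -3, -3, -3/2, -1/2, -1/8, -1/40, -1/240, …
f∘r: x↦r, Dx↦Dx/r' in L_f ⇒ L₀.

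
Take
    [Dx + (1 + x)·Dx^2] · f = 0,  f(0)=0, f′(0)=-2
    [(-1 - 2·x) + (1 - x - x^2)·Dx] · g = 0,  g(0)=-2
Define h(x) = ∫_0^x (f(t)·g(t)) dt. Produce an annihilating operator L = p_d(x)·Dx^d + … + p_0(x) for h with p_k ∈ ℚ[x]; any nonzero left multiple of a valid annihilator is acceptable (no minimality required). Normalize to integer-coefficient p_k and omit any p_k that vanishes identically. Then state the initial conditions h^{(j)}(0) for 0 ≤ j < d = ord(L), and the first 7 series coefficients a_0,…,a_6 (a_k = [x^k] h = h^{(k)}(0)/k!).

f: a_k = 0, -2, 1, -2/3, 1/2, -2/5, 1/3, …
g: a_k = -2, -2, -4, -6, -10, -16, -26, …
L₀ := L_f ⊗_s L_g (sym. prod.), ord ≤ 2.
Integrate: L := L₀·Dx.
L = (3 + 4·x)·Dx + (1 + 7·x + 5·x^2)·Dx^2 + (-1 + 2·x^2 + x^3)·Dx^3  (order 3).
h: a_k = 0, 0, 2, 2/3, 11/6, 5/3, 247/90, …
ICs: h(0) = 0, h′(0) = 0, h′′(0) = 4.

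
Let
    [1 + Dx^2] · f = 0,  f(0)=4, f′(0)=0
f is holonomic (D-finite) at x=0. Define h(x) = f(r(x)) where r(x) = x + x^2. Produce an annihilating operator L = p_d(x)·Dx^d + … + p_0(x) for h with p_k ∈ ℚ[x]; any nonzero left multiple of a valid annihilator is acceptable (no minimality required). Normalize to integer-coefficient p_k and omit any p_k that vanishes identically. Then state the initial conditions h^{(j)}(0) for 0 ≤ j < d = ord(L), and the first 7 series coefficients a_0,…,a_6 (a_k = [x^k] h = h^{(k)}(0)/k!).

L = (1 + 6·x + 12·x^2 + 8·x^3) - 2·Dx + (1 + 2·x)·Dx^2  (order 2).
h: a_k = 4, 0, -2, -4, -11/6, 2/3, 179/180, …
ICs: h(0) = 4, h′(0) = 0.

f: a_k = 4, 0, -2, 0, 1/6, 0, -1/180, …
Change of var in L_f (x↦r) gives L₀.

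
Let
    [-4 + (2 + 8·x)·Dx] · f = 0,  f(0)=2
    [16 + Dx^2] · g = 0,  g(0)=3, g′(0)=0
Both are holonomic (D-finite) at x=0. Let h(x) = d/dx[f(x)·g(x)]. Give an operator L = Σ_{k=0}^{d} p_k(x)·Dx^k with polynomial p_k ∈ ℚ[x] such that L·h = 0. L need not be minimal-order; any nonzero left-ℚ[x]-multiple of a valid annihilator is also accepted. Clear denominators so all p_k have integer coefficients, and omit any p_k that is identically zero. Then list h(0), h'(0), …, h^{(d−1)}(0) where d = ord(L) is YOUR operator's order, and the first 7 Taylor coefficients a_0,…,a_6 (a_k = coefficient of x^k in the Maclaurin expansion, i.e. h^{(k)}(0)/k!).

f: a_k = 2, 4, -4, 8, -20, 56, -168, …
g: a_k = 3, 0, -24, 0, 32, 0, -256/15, …
Sym-product of L_f,L_g gives L₀ (≤ ord 2).
Derive L from L₀ (diff closure).
L = (212 + 2304·x + 8704·x^2 + 16384·x^3 + 16384·x^4) + (-4 - 144·x - 768·x^2 - 1024·x^3)·Dx + (7 + 88·x + 432·x^2 + 1024·x^3 + 1024·x^4)·Dx^2  (order 2).
h: a_k = 12, -120, -216, 400, 520, -5584/5, 44912/15, …
ICs: h(0) = 12, h′(0) = -120.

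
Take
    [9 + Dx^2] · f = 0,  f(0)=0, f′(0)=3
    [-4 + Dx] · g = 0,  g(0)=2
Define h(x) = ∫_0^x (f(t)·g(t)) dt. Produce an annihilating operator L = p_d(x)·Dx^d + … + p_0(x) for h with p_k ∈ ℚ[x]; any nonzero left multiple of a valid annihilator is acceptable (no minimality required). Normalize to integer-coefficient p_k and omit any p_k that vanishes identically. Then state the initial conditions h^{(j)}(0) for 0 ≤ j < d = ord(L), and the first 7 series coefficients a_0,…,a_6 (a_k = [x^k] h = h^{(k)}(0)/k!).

f: a_k = 0, 3, 0, -9/2, 0, 81/40, 0, …
g: a_k = 2, 8, 16, 64/3, 64/3, 256/15, 512/45, …
f·g: L₀ = L_f ⊗_s L_g, ord ≤ 2·1.
Integrate: L := L₀·Dx.
L = 25·Dx - 8·Dx^2 + Dx^3  (order 3).
h: a_k = 0, 0, 3, 8, 39/4, 28/5, -79/120, …
ICs: h(0) = 0, h′(0) = 0, h′′(0) = 6.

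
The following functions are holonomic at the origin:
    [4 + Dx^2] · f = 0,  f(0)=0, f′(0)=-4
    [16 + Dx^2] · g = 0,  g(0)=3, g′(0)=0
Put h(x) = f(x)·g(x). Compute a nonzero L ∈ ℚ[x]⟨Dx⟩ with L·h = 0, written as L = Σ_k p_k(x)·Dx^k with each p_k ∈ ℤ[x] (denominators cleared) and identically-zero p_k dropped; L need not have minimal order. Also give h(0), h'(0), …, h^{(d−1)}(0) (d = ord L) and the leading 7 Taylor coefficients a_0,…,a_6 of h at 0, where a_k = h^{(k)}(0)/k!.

f: a_k = 0, -4, 0, 8/3, 0, -8/15, 0, …
g: a_k = 3, 0, -24, 0, 32, 0, -256/15, …
Product ⇒ symmetric product L₀, ord ≤ 4.
L = 144 + 40·Dx^2 + Dx^4  (order 4).
h: a_k = 0, -12, 0, 104, 0, -968/5, 0, …
ICs: h(0) = 0, h′(0) = -12, h′′(0) = 0, h′′′(0) = 624.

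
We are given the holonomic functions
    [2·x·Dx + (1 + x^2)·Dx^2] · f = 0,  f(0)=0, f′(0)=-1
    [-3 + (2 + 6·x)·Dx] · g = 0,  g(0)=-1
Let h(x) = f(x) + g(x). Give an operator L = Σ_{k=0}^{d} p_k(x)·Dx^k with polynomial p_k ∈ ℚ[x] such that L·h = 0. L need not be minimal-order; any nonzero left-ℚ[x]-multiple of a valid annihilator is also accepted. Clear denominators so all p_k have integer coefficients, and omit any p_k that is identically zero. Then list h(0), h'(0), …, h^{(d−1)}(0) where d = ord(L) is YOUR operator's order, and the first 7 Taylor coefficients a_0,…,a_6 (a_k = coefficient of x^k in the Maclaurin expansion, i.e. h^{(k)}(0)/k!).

L = (-12 - 90·x + 36·x^2 + 54·x^3)·Dx + (-35 - 48·x - 102·x^2 + 144·x^3 + 189·x^4)·Dx^2 + (-6 - 10·x + 36·x^2 + 44·x^3 + 42·x^4 + 54·x^5)·Dx^3  (order 3).
h: a_k = -1, -5/2, 9/8, -65/48, 405/128, -8761/1280, 15309/1024, …
ICs: h(0) = -1, h′(0) = -5/2, h′′(0) = 9/4.

f: a_k = 0, -1, 0, 1/3, 0, -1/5, 0, …
g: a_k = -1, -3/2, 9/8, -27/16, 405/128, -1701/256, 15309/1024, …
f+g: L₀ = lclm(L_f,L_g), ord ≤ 2+1.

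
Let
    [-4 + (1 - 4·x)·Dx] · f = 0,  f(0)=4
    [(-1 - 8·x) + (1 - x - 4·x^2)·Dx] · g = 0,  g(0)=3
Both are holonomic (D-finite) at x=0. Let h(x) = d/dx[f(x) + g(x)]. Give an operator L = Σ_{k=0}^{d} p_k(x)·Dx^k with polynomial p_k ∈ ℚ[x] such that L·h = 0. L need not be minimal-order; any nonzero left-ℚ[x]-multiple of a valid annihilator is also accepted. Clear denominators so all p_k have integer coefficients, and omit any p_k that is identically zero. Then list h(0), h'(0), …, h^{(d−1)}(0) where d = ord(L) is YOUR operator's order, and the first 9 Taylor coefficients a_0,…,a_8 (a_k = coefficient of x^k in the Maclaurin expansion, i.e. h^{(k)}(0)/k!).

L = (264 - 384·x + 6912·x^2 - 6144·x^3 + 6144·x^4) + (-21 - 264·x - 96·x^2 + 4608·x^3 - 5376·x^4 + 6144·x^5)·Dx + (-1 + 41·x - 228·x^2 + 288·x^3 + 256·x^4 - 768·x^5 + 1024·x^6)·Dx^2  (order 2).
h: a_k = 19, 158, 849, 4444, 21455, 101562, 468013, 2125112, 9516267, …
ICs: h(0) = 19, h′(0) = 158.

f: a_k = 4, 16, 64, 256, 1024, 4096, 16384, 65536, 262144, …
g: a_k = 3, 3, 15, 27, 87, 195, 543, 1323, 3495, …
Weyl lclm of L_f,L_g ⇒ L₀ (ord ≤ 2).
h₀' ⇒ L via d/dx closure of L₀.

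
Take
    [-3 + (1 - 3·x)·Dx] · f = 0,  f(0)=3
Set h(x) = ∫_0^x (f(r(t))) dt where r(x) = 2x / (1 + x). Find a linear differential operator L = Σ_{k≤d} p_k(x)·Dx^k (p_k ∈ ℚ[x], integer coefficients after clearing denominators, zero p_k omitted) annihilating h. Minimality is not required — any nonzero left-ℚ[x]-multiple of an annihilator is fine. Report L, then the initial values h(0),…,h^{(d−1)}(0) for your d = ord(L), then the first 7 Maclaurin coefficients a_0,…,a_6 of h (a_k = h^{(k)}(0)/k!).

f: a_k = 3, 9, 27, 81, 243, 729, 2187, …
Substitute x→r, Dx→(1/r')Dx; clear ⇒ L₀.
∫: right-multiply L₀ by Dx.
L = 6·Dx + (-1 + 4·x + 5·x^2)·Dx^2  (order 2).
h: a_k = 0, 3, 9, 30, 225/2, 450, 1875, …
ICs: h(0) = 0, h′(0) = 3.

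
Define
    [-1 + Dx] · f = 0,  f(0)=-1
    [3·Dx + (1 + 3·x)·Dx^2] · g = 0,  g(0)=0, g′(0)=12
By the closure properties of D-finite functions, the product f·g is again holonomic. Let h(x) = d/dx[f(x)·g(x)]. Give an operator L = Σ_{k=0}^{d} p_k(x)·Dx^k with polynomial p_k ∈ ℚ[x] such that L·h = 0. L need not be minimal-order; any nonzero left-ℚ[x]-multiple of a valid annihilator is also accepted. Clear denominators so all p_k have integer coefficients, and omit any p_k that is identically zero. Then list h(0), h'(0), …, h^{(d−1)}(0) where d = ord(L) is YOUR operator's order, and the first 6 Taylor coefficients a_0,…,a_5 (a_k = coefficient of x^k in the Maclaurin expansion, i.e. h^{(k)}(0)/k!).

f: a_k = -1, -1, -1/2, -1/6, -1/24, -1/120, …
g: a_k = 0, 12, -18, 36, -81, 972/5, …
Sym-product of L_f,L_g gives L₀ (≤ ord 2).
h₀' ⇒ L via d/dx closure of L₀.
L = (13 - 12·x + 9·x^2) + (-11 + 15·x - 18·x^2)·Dx + (-2 - 3·x + 9·x^2)·Dx^2  (order 2).
h: a_k = -12, 12, -72, 208, -1289/2, 3921/2, …
ICs: h(0) = -12, h′(0) = 12.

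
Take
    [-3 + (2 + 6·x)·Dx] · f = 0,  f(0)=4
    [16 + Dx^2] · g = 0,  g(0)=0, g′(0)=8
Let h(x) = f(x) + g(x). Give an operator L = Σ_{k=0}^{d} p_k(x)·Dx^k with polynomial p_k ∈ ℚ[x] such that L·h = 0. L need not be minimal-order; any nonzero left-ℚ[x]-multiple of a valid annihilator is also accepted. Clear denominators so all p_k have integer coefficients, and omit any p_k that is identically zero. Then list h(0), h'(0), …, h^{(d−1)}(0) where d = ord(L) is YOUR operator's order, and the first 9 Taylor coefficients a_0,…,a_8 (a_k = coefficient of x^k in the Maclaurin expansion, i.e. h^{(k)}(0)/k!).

L = (-4368 - 18432·x - 27648·x^2) + (1760 + 17568·x + 55296·x^2 + 55296·x^3)·Dx + (-273 - 1152·x - 1728·x^2)·Dx^2 + (110 + 1098·x + 3456·x^2 + 3456·x^3)·Dx^3  (order 3).
h: a_k = 4, 14, -9/2, -175/12, -405/32, 41899/960, -15309/256, 21685289/161280, -2814669/8192, …
ICs: h(0) = 4, h′(0) = 14, h′′(0) = -9.

f: a_k = 4, 6, -9/2, 27/4, -405/32, 1701/64, -15309/256, 72171/512, -2814669/8192, …
g: a_k = 0, 8, 0, -64/3, 0, 256/15, 0, -2048/315, 0, …
h₀=f+g: left-lcm gives L₀, ord ≤ 3.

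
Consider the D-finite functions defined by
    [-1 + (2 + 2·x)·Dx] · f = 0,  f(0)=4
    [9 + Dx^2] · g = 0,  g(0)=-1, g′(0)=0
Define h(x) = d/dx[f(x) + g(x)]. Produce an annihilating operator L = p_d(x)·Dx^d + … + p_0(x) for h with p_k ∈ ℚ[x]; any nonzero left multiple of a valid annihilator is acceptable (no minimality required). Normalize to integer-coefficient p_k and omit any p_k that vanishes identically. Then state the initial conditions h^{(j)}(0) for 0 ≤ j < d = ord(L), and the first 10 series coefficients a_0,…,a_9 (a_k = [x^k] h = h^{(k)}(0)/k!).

f: a_k = 4, 2, -1/2, 1/4, -5/32, 7/64, -21/256, 33/512, -429/8192, 715/16384, …
g: a_k = -1, 0, 9/2, 0, -27/8, 0, 81/80, 0, -729/4480, 0, …
L₀ := lclm(L_f,L_g); ord L₀ ≤ 1+2.
Differentiate: ansatz ord ≤ ord L₀ ⇒ L.
L = (-153 - 216·x - 108·x^2) + (-234 - 666·x - 648·x^2 - 216·x^3)·Dx + (-17 - 24·x - 12·x^2)·Dx^2 + (-26 - 74·x - 72·x^2 - 24·x^3)·Dx^3  (order 3).
h: a_k = 2, 8, 3/4, -113/8, 35/64, 3573/640, 231/512, -61671/35840, 6435/16384, -238801/1146880, …
ICs: h(0) = 2, h′(0) = 8, h′′(0) = 3/2.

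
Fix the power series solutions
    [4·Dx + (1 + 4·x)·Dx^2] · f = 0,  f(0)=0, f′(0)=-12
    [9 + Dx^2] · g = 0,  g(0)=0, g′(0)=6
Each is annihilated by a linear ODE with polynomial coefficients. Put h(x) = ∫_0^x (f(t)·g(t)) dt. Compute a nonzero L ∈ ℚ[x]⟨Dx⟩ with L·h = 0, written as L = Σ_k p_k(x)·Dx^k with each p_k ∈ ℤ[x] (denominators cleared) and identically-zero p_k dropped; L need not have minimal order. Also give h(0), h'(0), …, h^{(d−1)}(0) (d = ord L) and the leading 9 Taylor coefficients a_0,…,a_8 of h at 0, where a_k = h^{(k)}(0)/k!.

L = (-2043 - 1296·x + 44064·x^2 + 186624·x^3 + 186624·x^4)·Dx + (72 + 5472·x + 31104·x^2 + 41472·x^3)·Dx^2 + (-182 + 864·x + 12096·x^2 + 41472·x^3 + 41472·x^4)·Dx^3 + (8 + 608·x + 3456·x^2 + 4608·x^3)·Dx^4 + (5 + 112·x + 800·x^2 + 2304·x^3 + 2304·x^4)·Dx^5  (order 5).
h: a_k = 0, 0, 0, -24, 36, -276/5, 156, -3159/7, 26643/20, …
ICs: h(0) = 0, h′(0) = 0, h′′(0) = 0, h′′′(0) = -144, h′′′′(0) = 864.

f: a_k = 0, -12, 24, -64, 192, -3072/5, 2048, -49152/7, 24576, …
g: a_k = 0, 6, 0, -9, 0, 81/20, 0, -243/280, 0, …
h₀=f·g: eliminate ⇒ L₀, order ≤ 2·2.
h=∫₀ˣh₀: take L = L₀·Dx.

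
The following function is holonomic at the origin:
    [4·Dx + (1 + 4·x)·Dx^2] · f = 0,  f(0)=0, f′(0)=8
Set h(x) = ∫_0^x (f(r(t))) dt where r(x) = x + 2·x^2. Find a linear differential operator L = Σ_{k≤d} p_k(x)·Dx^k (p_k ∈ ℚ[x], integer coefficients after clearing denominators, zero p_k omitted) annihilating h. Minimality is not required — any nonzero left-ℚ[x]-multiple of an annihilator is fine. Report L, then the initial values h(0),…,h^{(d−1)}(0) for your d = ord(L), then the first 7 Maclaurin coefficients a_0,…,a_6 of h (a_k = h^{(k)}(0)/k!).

f: a_k = 0, 8, -16, 128/3, -128, 2048/5, -4096/3, …
f∘r: x↦r, Dx↦Dx/r' in L_f ⇒ L₀.
Integrate: L := L₀·Dx.
L = (16·x + 32·x^2)·Dx^2 + (1 + 8·x + 24·x^2 + 32·x^3)·Dx^3  (order 3).
h: a_k = 0, 0, 4, 0, -16/3, 64/5, -256/15, …
ICs: h(0) = 0, h′(0) = 0, h′′(0) = 8.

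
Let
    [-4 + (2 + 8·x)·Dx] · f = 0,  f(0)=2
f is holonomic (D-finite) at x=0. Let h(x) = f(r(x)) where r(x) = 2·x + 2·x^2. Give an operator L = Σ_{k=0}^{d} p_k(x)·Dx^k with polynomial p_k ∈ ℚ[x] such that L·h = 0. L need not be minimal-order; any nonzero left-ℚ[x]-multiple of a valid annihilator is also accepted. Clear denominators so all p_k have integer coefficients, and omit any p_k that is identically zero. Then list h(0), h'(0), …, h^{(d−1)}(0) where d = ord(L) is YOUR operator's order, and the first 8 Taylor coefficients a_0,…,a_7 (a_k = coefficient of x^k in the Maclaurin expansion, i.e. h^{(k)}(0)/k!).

L = (-4 - 8·x) + (1 + 8·x + 8·x^2)·Dx  (order 1).
h: a_k = 2, 8, -8, 32, -144, 704, -3648, 19712, …
ICs: h(0) = 2.

f: a_k = 2, 4, -4, 8, -20, 56, -168, 528, …
Change of var in L_f (x↦r) gives L₀.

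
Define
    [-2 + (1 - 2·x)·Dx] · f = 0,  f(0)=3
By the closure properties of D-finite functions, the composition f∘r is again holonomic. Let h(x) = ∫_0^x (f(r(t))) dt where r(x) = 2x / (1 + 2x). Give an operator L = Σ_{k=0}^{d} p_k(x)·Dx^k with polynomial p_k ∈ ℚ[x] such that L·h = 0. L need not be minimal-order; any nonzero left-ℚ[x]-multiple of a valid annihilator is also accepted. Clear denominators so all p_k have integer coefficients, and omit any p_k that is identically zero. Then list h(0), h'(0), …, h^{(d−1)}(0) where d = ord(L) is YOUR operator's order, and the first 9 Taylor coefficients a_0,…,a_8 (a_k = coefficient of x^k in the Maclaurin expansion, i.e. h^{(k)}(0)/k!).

L = 4·Dx + (-1 + 4·x^2)·Dx^2  (order 2).
h: a_k = 0, 3, 6, 8, 12, 96/5, 32, 384/7, 96, …
ICs: h(0) = 0, h′(0) = 3.

f: a_k = 3, 6, 12, 24, 48, 96, 192, 384, 768, …
Change of var in L_f (x↦r) gives L₀.
h=∫h₀ ⇒ L = L₀·Dx.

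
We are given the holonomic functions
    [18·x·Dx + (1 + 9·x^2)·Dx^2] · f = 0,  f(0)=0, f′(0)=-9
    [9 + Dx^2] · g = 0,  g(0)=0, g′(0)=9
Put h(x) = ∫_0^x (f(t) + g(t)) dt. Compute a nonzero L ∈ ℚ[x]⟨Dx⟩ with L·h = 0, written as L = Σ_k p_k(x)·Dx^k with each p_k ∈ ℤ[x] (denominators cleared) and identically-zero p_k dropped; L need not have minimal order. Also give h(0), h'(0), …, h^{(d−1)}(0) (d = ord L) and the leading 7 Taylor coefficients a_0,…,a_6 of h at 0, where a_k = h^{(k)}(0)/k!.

f: a_k = 0, -9, 0, 27, 0, -729/5, 0, …
g: a_k = 0, 9, 0, -27/2, 0, 243/40, 0, …
f+g: L₀ = lclm(L_f,L_g), ord ≤ 2+2.
h=∫₀ˣh₀: take L = L₀·Dx.
L = (-1782·x + 20412·x^3 + 13122·x^5)·Dx^2 + (-9 + 567·x^2 + 6561·x^4 + 6561·x^6)·Dx^3 + (-198·x + 2268·x^3 + 1458·x^5)·Dx^4 + (-1 + 63·x^2 + 729·x^4 + 729·x^6)·Dx^5  (order 5).
h: a_k = 0, 0, 0, 0, 27/8, 0, -1863/80, …
ICs: h(0) = 0, h′(0) = 0, h′′(0) = 0, h′′′(0) = 0, h′′′′(0) = 81.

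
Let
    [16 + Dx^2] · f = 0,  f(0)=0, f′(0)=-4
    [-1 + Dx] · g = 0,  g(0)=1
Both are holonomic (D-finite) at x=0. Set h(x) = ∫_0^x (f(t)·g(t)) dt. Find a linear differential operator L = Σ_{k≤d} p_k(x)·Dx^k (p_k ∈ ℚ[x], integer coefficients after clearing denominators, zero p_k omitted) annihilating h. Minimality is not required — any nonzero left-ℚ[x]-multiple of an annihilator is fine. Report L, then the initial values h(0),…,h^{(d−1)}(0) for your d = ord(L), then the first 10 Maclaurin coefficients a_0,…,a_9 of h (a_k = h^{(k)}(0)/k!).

f: a_k = 0, -4, 0, 32/3, 0, -128/15, 0, 1024/315, 0, -2048/2835, …
g: a_k = 1, 1, 1/2, 1/6, 1/24, 1/120, 1/720, 1/5040, 1/40320, 1/362880, …
Sym-product of L_f,L_g gives L₀ (≤ ord 2).
∫: right-multiply L₀ by Dx.
L = 17·Dx - 2·Dx^2 + Dx^3  (order 3).
h: a_k = 0, 0, -2, -4/3, 13/6, 2, -101/180, -611/630, -727/10080, 23/108, …
ICs: h(0) = 0, h′(0) = 0, h′′(0) = -4.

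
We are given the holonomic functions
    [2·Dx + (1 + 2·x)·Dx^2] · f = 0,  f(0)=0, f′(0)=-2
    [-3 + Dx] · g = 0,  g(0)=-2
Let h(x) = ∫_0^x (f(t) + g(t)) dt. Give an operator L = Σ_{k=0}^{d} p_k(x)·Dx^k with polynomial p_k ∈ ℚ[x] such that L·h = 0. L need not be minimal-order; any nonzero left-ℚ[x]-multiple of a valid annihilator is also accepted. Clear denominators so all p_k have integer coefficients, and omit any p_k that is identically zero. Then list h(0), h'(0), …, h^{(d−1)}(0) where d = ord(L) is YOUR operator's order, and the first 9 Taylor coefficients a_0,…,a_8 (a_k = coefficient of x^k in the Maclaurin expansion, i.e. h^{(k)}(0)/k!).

f: a_k = 0, -2, 2, -8/3, 4, -32/5, 32/3, -128/7, 32, …
g: a_k = -2, -6, -9, -9, -27/4, -81/20, -81/40, -243/280, -729/2240, …
Weyl lclm of L_f,L_g ⇒ L₀ (ord ≤ 3).
h=∫₀ˣh₀: take L = L₀·Dx.
L = (-42 - 36·x)·Dx^2 + (-1 - 36·x - 36·x^2)·Dx^3 + (5 + 16·x + 12·x^2)·Dx^4  (order 4).
h: a_k = 0, -2, -4, -7/3, -35/12, -11/20, -209/120, 1037/840, -5363/2240, …
ICs: h(0) = 0, h′(0) = -2, h′′(0) = -8, h′′′(0) = -14.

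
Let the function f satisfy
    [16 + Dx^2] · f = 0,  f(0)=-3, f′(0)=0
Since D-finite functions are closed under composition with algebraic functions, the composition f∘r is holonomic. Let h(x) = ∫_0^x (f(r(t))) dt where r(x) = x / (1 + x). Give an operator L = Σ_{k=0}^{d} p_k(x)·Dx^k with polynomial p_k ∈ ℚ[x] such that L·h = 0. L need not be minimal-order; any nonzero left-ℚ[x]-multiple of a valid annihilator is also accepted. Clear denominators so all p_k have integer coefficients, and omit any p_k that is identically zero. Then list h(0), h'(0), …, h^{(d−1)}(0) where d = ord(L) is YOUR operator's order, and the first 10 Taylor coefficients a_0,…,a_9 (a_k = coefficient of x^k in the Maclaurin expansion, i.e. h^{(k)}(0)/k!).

f: a_k = -3, 0, 24, 0, -32, 0, 256/15, 0, -512/105, 0, …
f∘r: x↦r, Dx↦Dx/r' in L_f ⇒ L₀.
∫: right-multiply L₀ by Dx.
L = 16·Dx + (2 + 6·x + 6·x^2 + 2·x^3)·Dx^2 + (1 + 4·x + 6·x^2 + 4·x^3 + x^4)·Dx^3  (order 3).
h: a_k = 0, -3, 0, 8, -12, 8, 16/3, -392/15, 246/5, -12568/189, …
ICs: h(0) = 0, h′(0) = -3, h′′(0) = 0.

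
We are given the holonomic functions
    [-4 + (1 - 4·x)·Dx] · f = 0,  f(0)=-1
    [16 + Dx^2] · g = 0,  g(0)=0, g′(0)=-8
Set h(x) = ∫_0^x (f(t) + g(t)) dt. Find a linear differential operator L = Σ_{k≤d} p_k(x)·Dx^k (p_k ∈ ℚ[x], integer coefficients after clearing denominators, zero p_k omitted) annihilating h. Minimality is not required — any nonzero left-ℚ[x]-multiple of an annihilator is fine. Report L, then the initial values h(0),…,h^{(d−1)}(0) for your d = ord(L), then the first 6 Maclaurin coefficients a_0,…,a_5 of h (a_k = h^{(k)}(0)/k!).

f: a_k = -1, -4, -16, -64, -256, -1024, …
g: a_k = 0, -8, 0, 64/3, 0, -256/15, …
h₀=f+g: left-lcm gives L₀, ord ≤ 3.
∫: right-multiply L₀ by Dx.
L = (448 - 512·x + 1024·x^2)·Dx + (-48 + 320·x - 768·x^2 + 1024·x^3)·Dx^2 + (28 - 32·x + 64·x^2)·Dx^3 + (-3 + 20·x - 48·x^2 + 64·x^3)·Dx^4  (order 4).
h: a_k = 0, -1, -6, -16/3, -32/3, -256/5, …
ICs: h(0) = 0, h′(0) = -1, h′′(0) = -12, h′′′(0) = -32.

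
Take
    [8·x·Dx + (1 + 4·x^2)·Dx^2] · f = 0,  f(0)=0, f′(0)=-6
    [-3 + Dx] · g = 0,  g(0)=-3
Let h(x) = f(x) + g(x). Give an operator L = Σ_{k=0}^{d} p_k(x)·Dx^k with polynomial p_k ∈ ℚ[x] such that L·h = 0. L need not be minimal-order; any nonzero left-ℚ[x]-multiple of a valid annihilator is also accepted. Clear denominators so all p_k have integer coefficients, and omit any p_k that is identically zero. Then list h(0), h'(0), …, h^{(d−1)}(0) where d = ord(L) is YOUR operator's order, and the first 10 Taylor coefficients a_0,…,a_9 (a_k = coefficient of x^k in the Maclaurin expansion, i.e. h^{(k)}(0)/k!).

f: a_k = 0, -6, 0, 8, 0, -96/5, 0, 384/7, 0, -512/3, …
g: a_k = -3, -9, -27/2, -27/2, -81/8, -243/40, -243/80, -729/560, -2187/4480, -729/4480, …
Sum ⇒ L₀ = lclm(L_f,L_g) in ℚ(x)⟨Dx⟩.
L = (24 - 72·x - 288·x^2 - 288·x^3)·Dx + (-17 + 24·x^2 - 144·x^4)·Dx^2 + (3 + 8·x + 24·x^2 + 32·x^3 + 48·x^4)·Dx^3  (order 3).
h: a_k = -3, -15, -27/2, -11/2, -81/8, -1011/40, -243/80, 29991/560, -2187/4480, -2295947/13440, …
ICs: h(0) = -3, h′(0) = -15, h′′(0) = -27.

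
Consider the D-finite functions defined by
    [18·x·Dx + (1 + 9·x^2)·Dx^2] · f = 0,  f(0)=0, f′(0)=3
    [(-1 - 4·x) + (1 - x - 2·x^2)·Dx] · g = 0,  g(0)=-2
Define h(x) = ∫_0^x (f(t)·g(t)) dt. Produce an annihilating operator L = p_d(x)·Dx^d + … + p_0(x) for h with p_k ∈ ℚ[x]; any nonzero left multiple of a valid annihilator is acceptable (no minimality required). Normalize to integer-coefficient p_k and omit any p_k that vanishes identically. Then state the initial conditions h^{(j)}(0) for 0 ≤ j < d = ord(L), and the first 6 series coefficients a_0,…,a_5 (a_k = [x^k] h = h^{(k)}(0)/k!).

L = (4 + 18·x + 108·x^2)·Dx + (2 - 10·x + 36·x^2 + 108·x^3)·Dx^2 + (-1 + x - 7·x^2 + 9·x^3 + 18·x^4)·Dx^3  (order 3).
h: a_k = 0, 0, -3, -2, 0, -12/5, …
ICs: h(0) = 0, h′(0) = 0, h′′(0) = -6.

f: a_k = 0, 3, 0, -9, 0, 243/5, …
g: a_k = -2, -2, -6, -10, -22, -42, …
f·g: L₀ = L_f ⊗_s L_g, ord ≤ 2·1.
∫: right-multiply L₀ by Dx.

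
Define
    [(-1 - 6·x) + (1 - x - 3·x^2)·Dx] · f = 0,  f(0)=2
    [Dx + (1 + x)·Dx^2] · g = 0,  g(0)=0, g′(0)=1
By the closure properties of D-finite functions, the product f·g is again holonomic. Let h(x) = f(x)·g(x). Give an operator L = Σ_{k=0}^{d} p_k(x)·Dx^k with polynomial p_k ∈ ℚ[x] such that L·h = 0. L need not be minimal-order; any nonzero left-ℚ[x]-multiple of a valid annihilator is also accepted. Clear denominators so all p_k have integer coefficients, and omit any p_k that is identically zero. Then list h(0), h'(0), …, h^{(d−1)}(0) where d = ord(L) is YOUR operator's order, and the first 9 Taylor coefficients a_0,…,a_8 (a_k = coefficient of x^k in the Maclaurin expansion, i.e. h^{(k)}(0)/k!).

L = (7 + 12·x) + (1 + 15·x + 15·x^2)·Dx + (-1 + 4·x^2 + 3·x^3)·Dx^2  (order 2).
h: a_k = 0, 2, 1, 23/3, 61/6, 1007/30, 956/15, 34591/210, 149381/420, …
ICs: h(0) = 0, h′(0) = 2.

f: a_k = 2, 2, 8, 14, 38, 80, 194, 434, 1016, …
g: a_k = 0, 1, -1/2, 1/3, -1/4, 1/5, -1/6, 1/7, -1/8, …
f·g: L₀ = L_f ⊗_s L_g, ord ≤ 1·2.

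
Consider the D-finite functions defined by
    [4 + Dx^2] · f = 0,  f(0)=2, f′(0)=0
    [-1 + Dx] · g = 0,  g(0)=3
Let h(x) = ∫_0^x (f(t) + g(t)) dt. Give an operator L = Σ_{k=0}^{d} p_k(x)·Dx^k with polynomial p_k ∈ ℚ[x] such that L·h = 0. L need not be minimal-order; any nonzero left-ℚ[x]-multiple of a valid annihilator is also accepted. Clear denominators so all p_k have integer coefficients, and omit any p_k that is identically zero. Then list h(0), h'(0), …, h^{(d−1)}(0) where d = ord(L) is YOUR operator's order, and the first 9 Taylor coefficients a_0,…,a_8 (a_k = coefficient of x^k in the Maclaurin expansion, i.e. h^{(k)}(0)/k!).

L = -4·Dx + 4·Dx^2 - Dx^3 + Dx^4  (order 4).
h: a_k = 0, 5, 3/2, -5/6, 1/8, 7/24, 1/240, -25/1008, 1/13440, …
ICs: h(0) = 0, h′(0) = 5, h′′(0) = 3, h′′′(0) = -5.

f: a_k = 2, 0, -4, 0, 4/3, 0, -8/45, 0, 4/315, …
g: a_k = 3, 3, 3/2, 1/2, 1/8, 1/40, 1/240, 1/1680, 1/13440, …
Sum ⇒ L₀ = lclm(L_f,L_g) in ℚ(x)⟨Dx⟩.
Integrate: L := L₀·Dx.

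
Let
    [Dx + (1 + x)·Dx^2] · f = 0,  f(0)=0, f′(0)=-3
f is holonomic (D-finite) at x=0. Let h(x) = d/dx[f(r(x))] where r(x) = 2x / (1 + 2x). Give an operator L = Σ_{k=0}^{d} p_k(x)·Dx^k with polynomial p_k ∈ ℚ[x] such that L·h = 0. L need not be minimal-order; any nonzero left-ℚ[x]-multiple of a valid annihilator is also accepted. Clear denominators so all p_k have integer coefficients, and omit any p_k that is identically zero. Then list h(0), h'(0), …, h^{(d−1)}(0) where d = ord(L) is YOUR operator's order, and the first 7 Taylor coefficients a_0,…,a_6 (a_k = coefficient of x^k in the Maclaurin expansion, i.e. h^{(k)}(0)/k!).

f: a_k = 0, -3, 3/2, -1, 3/4, -3/5, 1/2, …
f∘r: x↦r, Dx↦Dx/r' in L_f ⇒ L₀.
Differentiate: ansatz ord ≤ ord L₀ ⇒ L.
L = (6 + 16·x) + (1 + 6·x + 8·x^2)·Dx  (order 1).
h: a_k = -6, 36, -168, 720, -2976, 12096, -48768, …
ICs: h(0) = -6.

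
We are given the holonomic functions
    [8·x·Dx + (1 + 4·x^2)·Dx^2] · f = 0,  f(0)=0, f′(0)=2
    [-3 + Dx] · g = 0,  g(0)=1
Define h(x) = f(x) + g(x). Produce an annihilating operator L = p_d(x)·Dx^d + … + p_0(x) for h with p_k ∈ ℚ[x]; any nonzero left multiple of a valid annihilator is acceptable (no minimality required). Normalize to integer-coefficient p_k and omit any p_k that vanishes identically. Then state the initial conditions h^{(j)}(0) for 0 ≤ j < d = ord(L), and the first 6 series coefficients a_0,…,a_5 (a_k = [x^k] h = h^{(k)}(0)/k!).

L = (24 - 72·x - 288·x^2 - 288·x^3)·Dx + (-17 + 24·x^2 - 144·x^4)·Dx^2 + (3 + 8·x + 24·x^2 + 32·x^3 + 48·x^4)·Dx^3  (order 3).
h: a_k = 1, 5, 9/2, 11/6, 27/8, 337/40, …
ICs: h(0) = 1, h′(0) = 5, h′′(0) = 9.

f: a_k = 0, 2, 0, -8/3, 0, 32/5, …
g: a_k = 1, 3, 9/2, 9/2, 27/8, 81/40, …
h₀=f+g: left-lcm gives L₀, ord ≤ 3.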